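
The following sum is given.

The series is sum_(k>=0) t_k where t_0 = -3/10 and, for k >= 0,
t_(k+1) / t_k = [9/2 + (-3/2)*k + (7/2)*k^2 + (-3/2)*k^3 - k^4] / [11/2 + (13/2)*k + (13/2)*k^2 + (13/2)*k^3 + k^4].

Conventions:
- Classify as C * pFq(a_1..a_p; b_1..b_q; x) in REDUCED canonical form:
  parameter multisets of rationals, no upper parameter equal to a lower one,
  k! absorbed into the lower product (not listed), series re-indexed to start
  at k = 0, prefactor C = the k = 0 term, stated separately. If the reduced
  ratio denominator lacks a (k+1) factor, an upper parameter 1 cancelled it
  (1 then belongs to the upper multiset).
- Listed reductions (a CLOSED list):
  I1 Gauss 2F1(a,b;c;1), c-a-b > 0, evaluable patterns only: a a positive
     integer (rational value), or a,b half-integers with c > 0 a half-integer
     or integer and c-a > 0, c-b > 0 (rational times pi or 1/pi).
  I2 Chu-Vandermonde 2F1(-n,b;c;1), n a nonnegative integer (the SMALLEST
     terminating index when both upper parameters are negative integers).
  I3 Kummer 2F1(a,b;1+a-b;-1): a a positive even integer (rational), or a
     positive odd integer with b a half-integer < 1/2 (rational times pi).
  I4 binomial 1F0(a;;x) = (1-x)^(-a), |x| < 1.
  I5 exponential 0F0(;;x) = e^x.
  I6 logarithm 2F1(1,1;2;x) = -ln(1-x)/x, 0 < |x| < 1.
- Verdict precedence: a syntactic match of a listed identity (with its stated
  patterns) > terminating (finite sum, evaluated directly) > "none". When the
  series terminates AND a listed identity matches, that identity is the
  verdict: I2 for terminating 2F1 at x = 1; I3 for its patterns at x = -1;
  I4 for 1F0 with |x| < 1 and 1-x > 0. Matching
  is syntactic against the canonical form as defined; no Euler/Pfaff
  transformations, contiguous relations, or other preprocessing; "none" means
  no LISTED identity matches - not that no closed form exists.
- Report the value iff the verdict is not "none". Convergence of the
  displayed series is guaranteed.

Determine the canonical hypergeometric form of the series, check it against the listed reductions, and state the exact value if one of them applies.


Classification (C = -3/10): 2F1 with upper {-3/2, 3}, lower {11/2}, argument x = -1. Verdict at x = -1: the Kummer evaluation I3 matches (x = -1; c = 11/2 equals 1+a-b for upper {-3/2, 3}: listed pattern). Exact value: (-189/1024) * pi.

Key observation: with t_0 = -3/10, the ratio is unreduced: k^2 + 1 divides both sides (C = -3/10).
Ratio: r(k) = (-1) * (k-3/2) (k+3) / [(k+11/2) (k+1)] - rational; roots negated = parameters, x = (-1), C = -3/10.


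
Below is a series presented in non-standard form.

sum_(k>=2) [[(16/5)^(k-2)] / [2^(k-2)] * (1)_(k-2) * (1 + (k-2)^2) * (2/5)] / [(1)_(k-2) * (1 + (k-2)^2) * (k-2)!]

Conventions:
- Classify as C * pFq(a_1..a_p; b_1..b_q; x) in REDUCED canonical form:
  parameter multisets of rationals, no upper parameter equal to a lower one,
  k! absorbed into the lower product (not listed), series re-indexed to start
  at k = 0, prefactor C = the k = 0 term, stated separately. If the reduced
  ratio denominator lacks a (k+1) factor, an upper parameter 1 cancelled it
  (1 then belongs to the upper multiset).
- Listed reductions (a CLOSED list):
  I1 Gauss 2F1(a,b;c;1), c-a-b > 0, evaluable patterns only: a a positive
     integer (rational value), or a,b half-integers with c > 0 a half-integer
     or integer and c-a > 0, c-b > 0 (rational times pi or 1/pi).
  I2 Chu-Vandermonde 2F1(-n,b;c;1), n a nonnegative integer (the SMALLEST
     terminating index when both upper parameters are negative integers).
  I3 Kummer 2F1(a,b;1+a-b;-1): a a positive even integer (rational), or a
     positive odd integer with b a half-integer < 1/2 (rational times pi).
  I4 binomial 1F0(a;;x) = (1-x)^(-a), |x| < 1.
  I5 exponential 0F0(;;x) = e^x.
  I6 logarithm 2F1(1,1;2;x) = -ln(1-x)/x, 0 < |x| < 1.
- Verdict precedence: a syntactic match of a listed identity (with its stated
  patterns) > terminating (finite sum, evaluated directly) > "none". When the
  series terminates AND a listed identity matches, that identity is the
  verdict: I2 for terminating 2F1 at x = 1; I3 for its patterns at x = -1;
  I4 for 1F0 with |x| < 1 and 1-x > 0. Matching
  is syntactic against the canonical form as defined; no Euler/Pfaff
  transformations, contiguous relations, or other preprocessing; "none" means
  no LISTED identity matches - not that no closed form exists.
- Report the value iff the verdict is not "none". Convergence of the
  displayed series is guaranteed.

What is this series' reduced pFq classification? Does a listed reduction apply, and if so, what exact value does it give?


Key step: t_0 being 2/5, the parameter 1 appears in both the upper and lower lists and cancels (alongside the other common factor).
Term ratio: r(k) = (8/5) * 1 / [(k+1)] - rational; roots negated = parameters, x = (8/5), C = 2/5.

Reduced: x = 8/5, 0F0, upper = {-}, lower = {-}, C = 2/5. Verdict: this is exponential (I5) (the 0F0 exponential series at x = 8/5). Sum: (2/5) * e^(8/5).


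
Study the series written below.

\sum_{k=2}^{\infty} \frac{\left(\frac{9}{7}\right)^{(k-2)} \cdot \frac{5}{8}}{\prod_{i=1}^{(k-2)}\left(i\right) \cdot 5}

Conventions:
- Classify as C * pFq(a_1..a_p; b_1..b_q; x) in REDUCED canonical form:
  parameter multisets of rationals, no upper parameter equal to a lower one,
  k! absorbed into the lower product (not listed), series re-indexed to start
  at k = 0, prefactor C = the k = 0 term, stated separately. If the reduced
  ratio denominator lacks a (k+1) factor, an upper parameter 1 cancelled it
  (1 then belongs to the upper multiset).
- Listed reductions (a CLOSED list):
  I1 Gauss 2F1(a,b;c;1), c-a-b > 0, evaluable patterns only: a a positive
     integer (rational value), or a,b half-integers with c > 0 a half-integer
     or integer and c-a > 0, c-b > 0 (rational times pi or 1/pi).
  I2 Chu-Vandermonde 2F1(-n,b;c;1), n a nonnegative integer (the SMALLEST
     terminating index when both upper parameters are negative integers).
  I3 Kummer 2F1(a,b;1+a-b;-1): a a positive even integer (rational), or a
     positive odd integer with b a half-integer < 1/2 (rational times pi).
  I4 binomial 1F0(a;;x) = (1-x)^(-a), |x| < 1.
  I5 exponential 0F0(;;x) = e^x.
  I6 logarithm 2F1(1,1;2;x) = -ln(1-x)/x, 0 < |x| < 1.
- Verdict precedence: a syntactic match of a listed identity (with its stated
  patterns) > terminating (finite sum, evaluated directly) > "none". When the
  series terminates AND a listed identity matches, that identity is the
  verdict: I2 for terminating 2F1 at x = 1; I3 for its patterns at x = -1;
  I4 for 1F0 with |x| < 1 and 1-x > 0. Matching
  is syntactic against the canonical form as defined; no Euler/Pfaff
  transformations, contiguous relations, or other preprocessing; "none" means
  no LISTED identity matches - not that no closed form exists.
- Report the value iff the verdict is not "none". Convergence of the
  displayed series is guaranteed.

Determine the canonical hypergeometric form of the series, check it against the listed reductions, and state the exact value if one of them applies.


Key observation: t_0 = \frac{1}{8} here, and the constant factors (C = 1/8) combine into one prefactor.
Consecutive-term ratio: r(k) = \frac{9}{7} * 1 / [(k+1)] - poly over poly, x = \frac{9}{7} from leading terms; C = \frac{1}{8} at k = 0.

Prefactor \frac{1}{8}, argument \frac{9}{7}: 0F0 with upper {-} over lower {-}. Verdict (x = \frac{9}{7}): the exponential series (I5) applies (the 0F0 exponential series at x = \frac{9}{7}). Value: \frac{1}{8} \cdot e^{\frac{9}{7}}.


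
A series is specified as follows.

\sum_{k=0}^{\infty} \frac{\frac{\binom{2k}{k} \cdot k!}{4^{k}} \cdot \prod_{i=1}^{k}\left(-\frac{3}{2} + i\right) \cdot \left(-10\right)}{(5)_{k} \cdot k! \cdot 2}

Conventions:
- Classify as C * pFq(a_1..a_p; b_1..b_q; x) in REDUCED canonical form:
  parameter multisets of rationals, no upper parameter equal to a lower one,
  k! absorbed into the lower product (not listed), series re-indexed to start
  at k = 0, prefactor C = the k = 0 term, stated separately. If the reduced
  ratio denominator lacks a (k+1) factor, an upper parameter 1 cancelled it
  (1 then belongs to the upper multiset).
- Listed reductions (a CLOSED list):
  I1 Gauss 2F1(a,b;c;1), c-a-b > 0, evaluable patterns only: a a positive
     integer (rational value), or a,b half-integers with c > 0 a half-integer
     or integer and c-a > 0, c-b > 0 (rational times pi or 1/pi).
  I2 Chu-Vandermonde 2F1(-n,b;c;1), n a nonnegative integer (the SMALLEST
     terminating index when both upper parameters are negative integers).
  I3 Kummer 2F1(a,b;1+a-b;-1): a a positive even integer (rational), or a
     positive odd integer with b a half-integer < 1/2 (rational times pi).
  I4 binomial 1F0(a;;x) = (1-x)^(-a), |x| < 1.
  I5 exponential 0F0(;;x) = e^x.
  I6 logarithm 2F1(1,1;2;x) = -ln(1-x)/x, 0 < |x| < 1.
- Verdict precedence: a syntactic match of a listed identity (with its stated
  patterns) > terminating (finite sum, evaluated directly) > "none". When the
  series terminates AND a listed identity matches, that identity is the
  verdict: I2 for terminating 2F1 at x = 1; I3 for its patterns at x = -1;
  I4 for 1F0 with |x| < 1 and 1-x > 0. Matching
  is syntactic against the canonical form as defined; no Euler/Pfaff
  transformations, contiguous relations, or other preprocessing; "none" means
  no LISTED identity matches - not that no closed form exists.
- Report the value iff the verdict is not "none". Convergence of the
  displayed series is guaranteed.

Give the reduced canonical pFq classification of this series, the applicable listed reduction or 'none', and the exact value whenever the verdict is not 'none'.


Reduced: x = 1, 2F1, upper = {-\frac{1}{2}, \frac{1}{2}}, lower = {5}, C = -5. Verdict: Gauss (I1, half-integer pattern) applies (x = 1; upper {-\frac{1}{2}, \frac{1}{2}} half-integers, c = 5 in the evaluable pattern). Value: \left(-\frac{32768}{2205}\right) / \pi.

The tell: t_0 being -5, C(2k,k) (prefactor -5) equals 4^k (1/2)_k / k!.
Ratio: r(k) = 1 * (k-\frac{1}{2}) (k+\frac{1}{2}) / [(k+5) (k+1)] - rational in k. x = 1; t_0 = -5; negate the roots.


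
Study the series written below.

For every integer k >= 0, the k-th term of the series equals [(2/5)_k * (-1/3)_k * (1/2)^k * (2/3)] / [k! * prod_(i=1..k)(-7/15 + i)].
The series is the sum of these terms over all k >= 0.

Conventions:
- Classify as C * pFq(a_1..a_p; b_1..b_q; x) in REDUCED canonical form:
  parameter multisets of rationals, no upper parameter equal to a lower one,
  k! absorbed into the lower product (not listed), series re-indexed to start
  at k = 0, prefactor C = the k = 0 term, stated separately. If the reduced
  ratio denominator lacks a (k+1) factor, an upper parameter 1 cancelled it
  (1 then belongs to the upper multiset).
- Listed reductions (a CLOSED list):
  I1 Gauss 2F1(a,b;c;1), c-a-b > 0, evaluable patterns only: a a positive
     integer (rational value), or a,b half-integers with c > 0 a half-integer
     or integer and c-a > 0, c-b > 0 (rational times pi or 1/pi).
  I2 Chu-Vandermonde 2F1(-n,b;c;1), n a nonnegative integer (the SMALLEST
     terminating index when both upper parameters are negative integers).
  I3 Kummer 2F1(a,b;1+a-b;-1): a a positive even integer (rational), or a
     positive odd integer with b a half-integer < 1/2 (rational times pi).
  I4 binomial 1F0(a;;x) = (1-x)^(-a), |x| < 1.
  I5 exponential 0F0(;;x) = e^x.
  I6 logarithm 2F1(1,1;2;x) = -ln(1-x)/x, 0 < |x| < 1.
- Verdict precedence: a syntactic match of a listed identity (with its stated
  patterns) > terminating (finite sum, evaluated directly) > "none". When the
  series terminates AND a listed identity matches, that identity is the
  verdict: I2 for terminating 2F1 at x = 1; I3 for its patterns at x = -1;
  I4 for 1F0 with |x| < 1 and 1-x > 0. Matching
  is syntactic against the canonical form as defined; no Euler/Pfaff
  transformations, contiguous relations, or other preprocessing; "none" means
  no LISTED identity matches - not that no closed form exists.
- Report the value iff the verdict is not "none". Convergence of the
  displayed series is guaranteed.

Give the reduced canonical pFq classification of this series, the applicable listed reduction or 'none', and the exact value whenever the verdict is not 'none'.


Canonical form: C = 2/3 times 2F1 with upper {-1/3, 2/5}, lower {8/15}, x = 1/2. Verdict: none - at argument 1/2 the multisets {-1/3, 2/5} ; {8/15} match no listed identity.

Key step: from the first term 2/3: the lower running product (prefactor 2/3) is a rising factorial.
Step ratio: r(k) = (1/2) * (k-1/3) (k+2/5) / [(k+8/15) (k+1)] - rational in k. x = (1/2); t_0 = 2/3; negate the roots.


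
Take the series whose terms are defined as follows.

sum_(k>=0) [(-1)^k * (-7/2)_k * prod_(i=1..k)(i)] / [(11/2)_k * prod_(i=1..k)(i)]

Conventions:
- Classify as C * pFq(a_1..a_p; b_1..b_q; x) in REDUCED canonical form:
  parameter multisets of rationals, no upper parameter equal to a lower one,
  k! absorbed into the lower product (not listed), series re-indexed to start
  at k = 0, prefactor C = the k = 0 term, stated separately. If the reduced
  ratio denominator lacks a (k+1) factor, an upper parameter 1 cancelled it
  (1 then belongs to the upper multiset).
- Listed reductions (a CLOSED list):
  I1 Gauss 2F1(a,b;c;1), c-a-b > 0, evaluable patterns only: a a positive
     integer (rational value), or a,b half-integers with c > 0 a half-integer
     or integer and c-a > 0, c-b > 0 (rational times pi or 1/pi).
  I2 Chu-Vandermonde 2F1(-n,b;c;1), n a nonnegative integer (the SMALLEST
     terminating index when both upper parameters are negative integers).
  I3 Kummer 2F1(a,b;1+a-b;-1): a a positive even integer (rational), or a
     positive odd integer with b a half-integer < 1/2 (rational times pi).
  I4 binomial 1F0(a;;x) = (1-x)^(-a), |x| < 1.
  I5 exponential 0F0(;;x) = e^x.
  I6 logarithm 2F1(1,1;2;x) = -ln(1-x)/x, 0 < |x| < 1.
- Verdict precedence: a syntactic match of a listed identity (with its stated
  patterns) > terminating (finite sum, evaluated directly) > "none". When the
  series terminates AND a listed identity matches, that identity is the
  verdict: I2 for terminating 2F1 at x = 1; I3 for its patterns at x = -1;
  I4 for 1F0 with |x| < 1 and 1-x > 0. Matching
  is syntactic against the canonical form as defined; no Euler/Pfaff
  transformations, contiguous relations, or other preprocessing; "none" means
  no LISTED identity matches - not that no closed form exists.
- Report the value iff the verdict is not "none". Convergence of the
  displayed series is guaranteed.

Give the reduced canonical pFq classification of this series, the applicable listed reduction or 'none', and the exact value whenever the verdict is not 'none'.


Reduced: x = -1, 2F1, upper = {-7/2, 1}, lower = {11/2}, C = 1. Verdict: this is Kummer (I3) (x = -1; c = 11/2 equals 1+a-b for upper {-7/2, 1}: listed pattern). Exact value: (315/512) * pi.

First insight: t_0 = 1 here, and the running product (C = 1, x = -1) telescopes to a rising factorial.
Adjacent-term ratio: r(k) = (-1) * (k-7/2) (k+1) / [(k+11/2) (k+1)] - rational in k. x = (-1); t_0 = 1; negate the roots.


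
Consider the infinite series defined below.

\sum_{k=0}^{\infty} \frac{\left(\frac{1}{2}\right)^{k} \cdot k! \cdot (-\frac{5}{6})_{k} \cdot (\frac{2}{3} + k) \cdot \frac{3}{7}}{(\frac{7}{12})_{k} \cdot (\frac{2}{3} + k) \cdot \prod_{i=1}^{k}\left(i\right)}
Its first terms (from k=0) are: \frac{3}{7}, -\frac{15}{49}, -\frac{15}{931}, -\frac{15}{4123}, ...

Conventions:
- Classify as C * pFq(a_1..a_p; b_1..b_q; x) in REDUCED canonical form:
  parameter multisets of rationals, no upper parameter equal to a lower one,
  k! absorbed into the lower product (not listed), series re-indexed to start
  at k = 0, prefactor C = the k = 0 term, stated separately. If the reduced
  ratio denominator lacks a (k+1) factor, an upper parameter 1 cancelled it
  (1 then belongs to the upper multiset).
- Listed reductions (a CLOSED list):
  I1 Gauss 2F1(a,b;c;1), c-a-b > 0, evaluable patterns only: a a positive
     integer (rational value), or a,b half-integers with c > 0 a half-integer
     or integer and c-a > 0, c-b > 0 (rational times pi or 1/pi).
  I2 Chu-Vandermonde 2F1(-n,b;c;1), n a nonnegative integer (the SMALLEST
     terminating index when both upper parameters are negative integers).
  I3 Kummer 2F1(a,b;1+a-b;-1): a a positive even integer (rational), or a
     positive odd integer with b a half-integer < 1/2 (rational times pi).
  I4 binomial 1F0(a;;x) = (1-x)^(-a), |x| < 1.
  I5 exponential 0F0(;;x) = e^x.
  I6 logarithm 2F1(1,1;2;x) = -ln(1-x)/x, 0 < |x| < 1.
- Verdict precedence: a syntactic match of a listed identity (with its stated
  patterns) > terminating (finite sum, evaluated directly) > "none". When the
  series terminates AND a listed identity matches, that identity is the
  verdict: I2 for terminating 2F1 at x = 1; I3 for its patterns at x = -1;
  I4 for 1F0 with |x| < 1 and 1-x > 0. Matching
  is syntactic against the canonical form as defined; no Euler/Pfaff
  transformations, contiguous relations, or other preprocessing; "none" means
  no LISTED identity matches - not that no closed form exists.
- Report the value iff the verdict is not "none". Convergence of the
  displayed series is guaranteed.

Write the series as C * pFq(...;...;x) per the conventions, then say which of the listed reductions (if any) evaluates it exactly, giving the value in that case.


This is \frac{3}{7} * 2F1(-\frac{5}{6}, 1; \frac{7}{12}; \frac{1}{2}) in reduced canonical form. Verdict: none. A 2F1 with upper {-\frac{5}{6}, 1} fits none of I1-I6 at x = \frac{1}{2}; the sum runs forever.

Key observation: t_0 = \frac{3}{7} here, and striking the common factor k + 2/3 reduces the term (C = 3/7, x = 1/2).
Step ratio: r(k) = \frac{1}{2} * (k-\frac{5}{6}) (k+1) / [(k+\frac{7}{12}) (k+1)] ; factor over Q: parameters, x = \frac{1}{2}, and C = \frac{3}{7}.


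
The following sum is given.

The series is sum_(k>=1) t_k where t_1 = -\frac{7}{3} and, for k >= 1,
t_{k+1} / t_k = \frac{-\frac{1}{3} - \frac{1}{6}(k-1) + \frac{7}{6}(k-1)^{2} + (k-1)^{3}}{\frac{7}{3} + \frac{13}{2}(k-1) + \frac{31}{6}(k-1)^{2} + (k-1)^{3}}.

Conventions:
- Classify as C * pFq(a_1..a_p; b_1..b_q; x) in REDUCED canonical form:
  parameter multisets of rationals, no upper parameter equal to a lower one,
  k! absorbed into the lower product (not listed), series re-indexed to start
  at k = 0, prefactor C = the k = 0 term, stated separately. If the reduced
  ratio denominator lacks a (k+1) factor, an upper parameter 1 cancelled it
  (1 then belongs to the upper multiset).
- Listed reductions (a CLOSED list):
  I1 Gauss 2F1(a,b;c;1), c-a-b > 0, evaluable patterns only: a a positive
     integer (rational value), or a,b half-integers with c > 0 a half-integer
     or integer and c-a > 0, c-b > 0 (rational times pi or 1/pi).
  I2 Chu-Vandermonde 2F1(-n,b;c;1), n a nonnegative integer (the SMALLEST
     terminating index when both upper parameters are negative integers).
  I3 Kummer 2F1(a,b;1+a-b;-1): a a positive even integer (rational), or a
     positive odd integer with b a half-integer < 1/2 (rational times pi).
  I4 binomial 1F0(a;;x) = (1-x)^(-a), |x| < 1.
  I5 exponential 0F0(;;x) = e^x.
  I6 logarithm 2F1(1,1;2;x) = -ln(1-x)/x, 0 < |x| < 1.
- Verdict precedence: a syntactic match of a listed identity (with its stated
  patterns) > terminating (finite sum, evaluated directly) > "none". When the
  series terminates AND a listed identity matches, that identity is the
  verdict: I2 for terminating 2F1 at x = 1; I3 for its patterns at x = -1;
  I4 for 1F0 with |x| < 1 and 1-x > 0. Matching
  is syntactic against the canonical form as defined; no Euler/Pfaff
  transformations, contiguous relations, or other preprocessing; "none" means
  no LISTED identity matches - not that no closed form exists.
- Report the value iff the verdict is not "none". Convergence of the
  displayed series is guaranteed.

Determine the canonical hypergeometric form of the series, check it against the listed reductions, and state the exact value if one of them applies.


Key observation: from the first term -\frac{7}{3}: the ratio is unreduced: k + 2/3 divides both sides (C = -7/3, x = 1).
Step ratio: r(k) = 1 * (k-\frac{1}{2}) (k+1) / [(k+\frac{7}{2}) (k+1)] - rational; roots negated = parameters, x = 1, C = -\frac{7}{3}.

This is -\frac{7}{3} * 2F1(-\frac{1}{2}, 1; \frac{7}{2}; 1) in reduced canonical form. Verdict: the Gauss summation I1 matches (x = 1: the Gamma ratio telescopes since c-a-b = 3 > 0 and a = 1 in Z>0). Sum: -\frac{35}{18}.


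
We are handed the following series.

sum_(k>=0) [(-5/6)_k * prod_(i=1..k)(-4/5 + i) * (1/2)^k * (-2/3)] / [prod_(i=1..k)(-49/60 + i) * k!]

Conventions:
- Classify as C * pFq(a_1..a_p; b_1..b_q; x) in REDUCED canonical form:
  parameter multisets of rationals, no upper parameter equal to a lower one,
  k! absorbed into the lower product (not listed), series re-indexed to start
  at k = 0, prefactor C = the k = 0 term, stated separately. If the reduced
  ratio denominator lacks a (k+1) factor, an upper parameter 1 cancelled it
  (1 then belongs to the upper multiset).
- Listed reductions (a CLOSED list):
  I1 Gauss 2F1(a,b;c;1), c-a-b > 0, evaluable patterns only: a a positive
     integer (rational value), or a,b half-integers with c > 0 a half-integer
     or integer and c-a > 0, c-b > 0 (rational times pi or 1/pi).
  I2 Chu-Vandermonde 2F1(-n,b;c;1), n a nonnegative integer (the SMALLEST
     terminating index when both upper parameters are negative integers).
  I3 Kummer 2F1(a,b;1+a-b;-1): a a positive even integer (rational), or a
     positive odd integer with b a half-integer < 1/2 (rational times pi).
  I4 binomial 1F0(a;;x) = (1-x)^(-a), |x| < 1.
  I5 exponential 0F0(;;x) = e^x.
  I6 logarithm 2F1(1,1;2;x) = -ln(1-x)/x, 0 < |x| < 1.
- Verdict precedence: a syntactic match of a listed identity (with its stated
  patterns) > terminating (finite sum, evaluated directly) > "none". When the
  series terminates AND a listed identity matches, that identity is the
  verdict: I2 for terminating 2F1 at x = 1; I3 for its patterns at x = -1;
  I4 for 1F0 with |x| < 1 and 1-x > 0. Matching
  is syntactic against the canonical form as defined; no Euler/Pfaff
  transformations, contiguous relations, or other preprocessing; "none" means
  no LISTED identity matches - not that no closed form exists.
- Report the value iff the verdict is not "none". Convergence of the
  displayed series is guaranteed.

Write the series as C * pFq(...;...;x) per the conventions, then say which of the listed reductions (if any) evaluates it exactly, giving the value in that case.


Prefactor -2/3, argument 1/2: 2F1 with upper {-5/6, 1/5} over lower {11/60}. Verdict: none here - no I1-I6 shape fits x = 1/2 with lower {11/60}.

First insight: from the first term -2/3: the lower running product (C = -2/3, x = 1/2) is a rising factorial.
Consecutive-term ratio: r(k) = (1/2) * (k-5/6) (k+1/5) / [(k+11/60) (k+1)] - rational in k. x = (1/2); t_0 = -2/3; negate the roots.


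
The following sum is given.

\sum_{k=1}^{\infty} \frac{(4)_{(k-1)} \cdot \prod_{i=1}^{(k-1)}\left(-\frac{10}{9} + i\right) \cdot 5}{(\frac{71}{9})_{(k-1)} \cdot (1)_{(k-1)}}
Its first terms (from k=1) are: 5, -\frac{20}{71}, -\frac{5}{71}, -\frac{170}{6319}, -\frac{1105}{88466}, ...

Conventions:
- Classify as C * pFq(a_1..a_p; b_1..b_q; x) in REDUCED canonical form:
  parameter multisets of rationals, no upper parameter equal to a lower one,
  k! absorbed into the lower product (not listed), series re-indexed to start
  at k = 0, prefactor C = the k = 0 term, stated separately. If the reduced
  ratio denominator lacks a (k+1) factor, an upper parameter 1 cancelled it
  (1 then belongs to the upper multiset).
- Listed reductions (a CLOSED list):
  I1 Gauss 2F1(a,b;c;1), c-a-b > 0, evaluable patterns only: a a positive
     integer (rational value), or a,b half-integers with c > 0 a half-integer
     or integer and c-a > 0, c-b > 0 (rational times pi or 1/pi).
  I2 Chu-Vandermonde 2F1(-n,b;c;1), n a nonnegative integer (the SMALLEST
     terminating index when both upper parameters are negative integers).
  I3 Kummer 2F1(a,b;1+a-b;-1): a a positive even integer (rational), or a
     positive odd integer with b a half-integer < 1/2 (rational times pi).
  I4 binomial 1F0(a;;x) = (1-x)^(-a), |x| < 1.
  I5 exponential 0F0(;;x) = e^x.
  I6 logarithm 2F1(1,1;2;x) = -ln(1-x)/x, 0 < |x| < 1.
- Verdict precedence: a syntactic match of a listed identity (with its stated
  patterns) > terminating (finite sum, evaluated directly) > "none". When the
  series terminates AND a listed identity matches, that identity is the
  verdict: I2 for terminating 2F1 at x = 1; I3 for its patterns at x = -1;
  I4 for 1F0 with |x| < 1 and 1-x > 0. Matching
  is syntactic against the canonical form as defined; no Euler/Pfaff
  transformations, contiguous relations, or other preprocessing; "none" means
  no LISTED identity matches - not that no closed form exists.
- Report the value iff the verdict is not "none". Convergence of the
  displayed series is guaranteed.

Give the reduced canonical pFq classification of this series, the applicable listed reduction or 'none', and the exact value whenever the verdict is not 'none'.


First insight: t_0 = 5 here, and the running product (C = 5) telescopes to a rising factorial.
Term ratio: r(k) = 1 * (k-\frac{1}{9}) (k+4) / [(k+\frac{71}{9}) (k+1)] - rational; roots negated = parameters, x = 1, C = 5.

Reduced: x = 1, 2F1, upper = {-\frac{1}{9}, 4}, lower = {\frac{71}{9}}, C = 5. Verdict: the Gauss summation I1 applies (x = 1: the Gamma ratio telescopes since c-a-b = 4 > 0 and a = 4 in Z>0). Exact value: \frac{90365}{19683}.


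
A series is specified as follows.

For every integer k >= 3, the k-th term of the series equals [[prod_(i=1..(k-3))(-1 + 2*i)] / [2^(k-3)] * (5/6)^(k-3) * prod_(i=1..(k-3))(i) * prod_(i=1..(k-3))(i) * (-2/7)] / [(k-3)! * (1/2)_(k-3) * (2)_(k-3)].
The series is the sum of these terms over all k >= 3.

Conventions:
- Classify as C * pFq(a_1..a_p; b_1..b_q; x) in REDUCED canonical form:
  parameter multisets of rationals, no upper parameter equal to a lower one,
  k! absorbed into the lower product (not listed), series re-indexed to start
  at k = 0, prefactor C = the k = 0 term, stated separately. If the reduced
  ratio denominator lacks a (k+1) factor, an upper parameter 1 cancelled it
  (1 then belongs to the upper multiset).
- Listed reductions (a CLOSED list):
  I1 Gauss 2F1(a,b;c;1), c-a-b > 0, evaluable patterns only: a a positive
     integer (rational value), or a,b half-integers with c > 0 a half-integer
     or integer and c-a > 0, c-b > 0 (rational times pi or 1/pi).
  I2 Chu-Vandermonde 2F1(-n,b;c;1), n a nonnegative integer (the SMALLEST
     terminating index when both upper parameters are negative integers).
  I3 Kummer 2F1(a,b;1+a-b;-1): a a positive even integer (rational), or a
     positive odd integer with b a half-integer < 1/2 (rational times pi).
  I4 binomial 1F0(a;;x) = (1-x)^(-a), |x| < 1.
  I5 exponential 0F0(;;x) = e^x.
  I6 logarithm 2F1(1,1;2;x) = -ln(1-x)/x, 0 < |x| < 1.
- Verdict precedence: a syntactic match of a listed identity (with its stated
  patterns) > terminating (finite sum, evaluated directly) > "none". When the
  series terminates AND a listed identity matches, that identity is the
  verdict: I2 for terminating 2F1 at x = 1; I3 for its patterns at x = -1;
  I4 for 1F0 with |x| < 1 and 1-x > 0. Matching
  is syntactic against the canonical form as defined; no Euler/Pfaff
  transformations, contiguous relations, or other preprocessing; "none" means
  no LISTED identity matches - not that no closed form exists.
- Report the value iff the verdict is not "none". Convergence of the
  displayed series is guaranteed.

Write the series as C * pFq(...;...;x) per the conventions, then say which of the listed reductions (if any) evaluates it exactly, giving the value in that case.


Prefactor -2/7, argument 5/6: 2F1 with upper {1, 1} over lower {2}. Verdict: the logarithmic series (I6) fires (the logarithm: parameters (1,1;2), x = 5/6). Value: (12/35) * ln(1/6).

The tell: t_0 = -2/7 here, and the running product (C = -2/7) telescopes to a rising factorial.
Step ratio: r(k) = (5/6) * (k+1) (k+1) / [(k+2) (k+1)] - rational in k, leading ratio (5/6); with t_0 = -2/7, classification follows.


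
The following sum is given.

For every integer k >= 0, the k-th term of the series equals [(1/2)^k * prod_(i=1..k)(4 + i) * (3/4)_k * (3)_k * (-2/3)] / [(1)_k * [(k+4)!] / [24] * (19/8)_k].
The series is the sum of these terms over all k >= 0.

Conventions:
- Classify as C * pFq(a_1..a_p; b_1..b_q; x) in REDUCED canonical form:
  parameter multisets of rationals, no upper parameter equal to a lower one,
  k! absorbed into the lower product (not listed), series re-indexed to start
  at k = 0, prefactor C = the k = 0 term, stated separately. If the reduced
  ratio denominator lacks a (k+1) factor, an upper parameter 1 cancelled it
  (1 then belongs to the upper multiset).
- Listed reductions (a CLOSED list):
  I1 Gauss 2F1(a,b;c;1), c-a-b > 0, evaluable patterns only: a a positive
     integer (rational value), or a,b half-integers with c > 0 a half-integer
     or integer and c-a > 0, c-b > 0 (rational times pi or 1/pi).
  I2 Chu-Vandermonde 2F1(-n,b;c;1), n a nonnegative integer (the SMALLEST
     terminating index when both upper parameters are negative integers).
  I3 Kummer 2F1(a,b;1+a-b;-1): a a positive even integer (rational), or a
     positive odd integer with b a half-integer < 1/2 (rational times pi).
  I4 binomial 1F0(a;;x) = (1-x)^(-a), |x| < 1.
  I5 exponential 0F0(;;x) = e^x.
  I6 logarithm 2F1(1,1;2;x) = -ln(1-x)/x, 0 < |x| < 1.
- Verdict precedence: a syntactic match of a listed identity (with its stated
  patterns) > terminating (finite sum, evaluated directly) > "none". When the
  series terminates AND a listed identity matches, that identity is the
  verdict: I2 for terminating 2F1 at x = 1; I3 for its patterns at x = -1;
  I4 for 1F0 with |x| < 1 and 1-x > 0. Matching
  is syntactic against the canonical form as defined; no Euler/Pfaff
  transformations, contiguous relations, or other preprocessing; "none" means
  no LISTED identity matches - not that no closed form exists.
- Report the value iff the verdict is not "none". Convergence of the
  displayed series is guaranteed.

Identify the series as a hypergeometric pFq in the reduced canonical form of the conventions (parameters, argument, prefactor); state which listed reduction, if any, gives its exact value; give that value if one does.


At argument 1/2: a 2F1 with upper {3/4, 3}, lower {19/8}, scaled by C = -2/3. Verdict: none. A 2F1 with upper {3/4, 3} fits none of I1-I6 at x = 1/2; the sum runs forever.

Key observation: from the first term -2/3: the parameter 5 appears in both the upper and lower lists and cancels.
Consecutive-term ratio: r(k) = (1/2) * (k+3/4) (k+3) / [(k+19/8) (k+1)] ; factor over Q: parameters, x = (1/2), and C = -2/3.


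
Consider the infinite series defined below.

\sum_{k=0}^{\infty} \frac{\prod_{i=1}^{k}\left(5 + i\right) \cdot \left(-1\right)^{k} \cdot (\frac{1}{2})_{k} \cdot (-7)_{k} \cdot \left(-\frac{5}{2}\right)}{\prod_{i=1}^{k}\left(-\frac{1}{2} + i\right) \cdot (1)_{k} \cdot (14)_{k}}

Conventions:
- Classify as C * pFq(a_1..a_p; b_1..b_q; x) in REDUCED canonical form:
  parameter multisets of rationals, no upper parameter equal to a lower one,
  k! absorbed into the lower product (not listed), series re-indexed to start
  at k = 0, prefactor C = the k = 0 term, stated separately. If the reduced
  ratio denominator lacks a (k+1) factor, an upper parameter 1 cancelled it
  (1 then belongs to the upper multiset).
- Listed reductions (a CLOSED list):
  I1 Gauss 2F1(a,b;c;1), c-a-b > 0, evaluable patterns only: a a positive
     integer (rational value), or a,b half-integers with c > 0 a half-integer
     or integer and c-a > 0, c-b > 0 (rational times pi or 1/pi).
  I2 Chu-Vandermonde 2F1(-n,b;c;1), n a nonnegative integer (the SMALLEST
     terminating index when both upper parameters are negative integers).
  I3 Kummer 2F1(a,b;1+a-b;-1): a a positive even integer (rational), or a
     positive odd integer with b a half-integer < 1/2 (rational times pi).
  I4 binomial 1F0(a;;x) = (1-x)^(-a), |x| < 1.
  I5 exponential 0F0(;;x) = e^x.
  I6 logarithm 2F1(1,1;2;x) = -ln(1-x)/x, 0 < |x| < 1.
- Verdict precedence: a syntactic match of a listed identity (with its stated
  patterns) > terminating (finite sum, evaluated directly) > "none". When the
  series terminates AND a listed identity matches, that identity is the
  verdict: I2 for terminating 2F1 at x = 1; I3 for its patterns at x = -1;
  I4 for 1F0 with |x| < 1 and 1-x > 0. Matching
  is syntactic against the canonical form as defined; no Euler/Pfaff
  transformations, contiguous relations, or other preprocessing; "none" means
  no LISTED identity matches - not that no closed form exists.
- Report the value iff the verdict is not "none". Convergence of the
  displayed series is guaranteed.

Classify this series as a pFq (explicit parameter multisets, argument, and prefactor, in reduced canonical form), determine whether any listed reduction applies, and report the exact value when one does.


The tell: t_0 = -\frac{5}{2} here, and the parameter 1/2 appears in both the upper and lower lists and cancels.
Step ratio: r(k) = -1 * (k-7) (k+6) / [(k+14) (k+1)] - poly over poly, x = -1 from leading terms; C = -\frac{5}{2} at k = 0.

Classification (C = -\frac{5}{2}): 2F1 with upper {-7, 6}, lower {14}, argument x = -1. Verdict: this is Kummer (I3) (x = -1; c = 14 equals 1+a-b for upper {-7, 6}: listed pattern). Hence: -\frac{143}{4}.


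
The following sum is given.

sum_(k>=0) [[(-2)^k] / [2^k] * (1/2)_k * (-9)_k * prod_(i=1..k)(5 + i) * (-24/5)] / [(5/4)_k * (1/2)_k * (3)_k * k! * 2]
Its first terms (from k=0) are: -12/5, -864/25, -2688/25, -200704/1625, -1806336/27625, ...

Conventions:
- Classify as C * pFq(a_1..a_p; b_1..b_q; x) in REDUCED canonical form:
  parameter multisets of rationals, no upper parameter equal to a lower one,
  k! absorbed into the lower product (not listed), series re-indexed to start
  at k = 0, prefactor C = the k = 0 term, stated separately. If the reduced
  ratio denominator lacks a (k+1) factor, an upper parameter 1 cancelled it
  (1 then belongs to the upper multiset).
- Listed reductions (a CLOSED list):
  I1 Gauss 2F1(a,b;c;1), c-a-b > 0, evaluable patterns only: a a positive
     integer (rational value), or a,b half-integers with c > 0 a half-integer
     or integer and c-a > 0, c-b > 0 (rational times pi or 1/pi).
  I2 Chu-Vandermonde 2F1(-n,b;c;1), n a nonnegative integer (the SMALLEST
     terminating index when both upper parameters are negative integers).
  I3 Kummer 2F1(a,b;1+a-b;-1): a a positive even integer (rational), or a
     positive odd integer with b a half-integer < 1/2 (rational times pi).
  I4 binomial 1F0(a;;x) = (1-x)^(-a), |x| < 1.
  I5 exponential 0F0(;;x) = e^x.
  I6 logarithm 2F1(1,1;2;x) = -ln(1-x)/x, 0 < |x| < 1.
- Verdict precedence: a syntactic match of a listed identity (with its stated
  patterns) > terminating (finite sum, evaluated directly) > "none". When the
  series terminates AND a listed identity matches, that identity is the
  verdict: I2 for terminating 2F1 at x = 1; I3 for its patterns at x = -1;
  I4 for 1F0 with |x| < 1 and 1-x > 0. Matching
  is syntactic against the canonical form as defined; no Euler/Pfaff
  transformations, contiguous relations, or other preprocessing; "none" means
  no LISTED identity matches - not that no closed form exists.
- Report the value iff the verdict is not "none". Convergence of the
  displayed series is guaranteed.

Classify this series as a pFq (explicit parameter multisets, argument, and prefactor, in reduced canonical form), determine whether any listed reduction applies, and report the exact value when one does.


This is -12/5 * 2F2(-9, 6; 5/4, 3; -1) in reduced canonical form. Verdict: terminating. (-9)_k vanishes past k = 9, leaving a 10-term sum, computed directly. Its exact value is -77910197103644/220089065625.

Structural cue: x = (-1) and the constant factors (prefactor -12/5) combine into one prefactor.
Ratio: r(k) = (-1) * (k-9) (k+6) / [(k+5/4) (k+3) (k+1)] - rational; roots negated = parameters, x = (-1), C = -12/5.


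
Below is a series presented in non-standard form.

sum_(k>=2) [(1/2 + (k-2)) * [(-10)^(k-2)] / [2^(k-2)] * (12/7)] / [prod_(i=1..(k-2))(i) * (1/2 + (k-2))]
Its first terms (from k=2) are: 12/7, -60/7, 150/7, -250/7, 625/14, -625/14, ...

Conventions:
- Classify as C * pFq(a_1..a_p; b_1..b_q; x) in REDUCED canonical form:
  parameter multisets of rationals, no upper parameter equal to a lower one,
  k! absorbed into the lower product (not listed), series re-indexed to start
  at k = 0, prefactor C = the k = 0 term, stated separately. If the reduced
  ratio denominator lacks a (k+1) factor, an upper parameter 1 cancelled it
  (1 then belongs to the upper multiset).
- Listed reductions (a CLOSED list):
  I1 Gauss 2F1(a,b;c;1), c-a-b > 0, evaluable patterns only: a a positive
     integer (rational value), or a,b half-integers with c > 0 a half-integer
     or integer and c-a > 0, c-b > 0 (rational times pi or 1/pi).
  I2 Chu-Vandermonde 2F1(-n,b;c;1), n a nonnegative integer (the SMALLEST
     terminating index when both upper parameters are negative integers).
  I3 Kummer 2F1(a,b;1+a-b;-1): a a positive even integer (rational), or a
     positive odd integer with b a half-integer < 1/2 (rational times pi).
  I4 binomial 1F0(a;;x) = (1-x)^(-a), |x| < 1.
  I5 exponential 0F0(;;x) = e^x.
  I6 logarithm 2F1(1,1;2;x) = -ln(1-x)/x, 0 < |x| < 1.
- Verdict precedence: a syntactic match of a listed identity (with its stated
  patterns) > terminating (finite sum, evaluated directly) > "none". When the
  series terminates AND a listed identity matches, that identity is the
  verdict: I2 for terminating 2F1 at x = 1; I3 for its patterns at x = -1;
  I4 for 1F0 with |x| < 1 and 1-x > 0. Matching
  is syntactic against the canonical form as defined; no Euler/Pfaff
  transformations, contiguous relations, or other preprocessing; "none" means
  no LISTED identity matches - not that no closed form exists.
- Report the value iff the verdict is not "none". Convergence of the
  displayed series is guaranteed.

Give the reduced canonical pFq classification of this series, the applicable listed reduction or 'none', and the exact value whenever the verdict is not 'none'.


Canonical form: C = 12/7 times 0F0 with upper {-}, lower {-}, x = -5. Verdict at x = -5: the I5 exponential reduction matches (the 0F0 exponential series at x = -5). Sum: (12/7) * e^(-5).

Key observation: x = (-5) and the product of the first k integers (prefactor 12/7) is k!.
Step ratio: r(k) = (-5) * 1 / [(k+1)] ; factor over Q: parameters, x = (-5), and C = 12/7.


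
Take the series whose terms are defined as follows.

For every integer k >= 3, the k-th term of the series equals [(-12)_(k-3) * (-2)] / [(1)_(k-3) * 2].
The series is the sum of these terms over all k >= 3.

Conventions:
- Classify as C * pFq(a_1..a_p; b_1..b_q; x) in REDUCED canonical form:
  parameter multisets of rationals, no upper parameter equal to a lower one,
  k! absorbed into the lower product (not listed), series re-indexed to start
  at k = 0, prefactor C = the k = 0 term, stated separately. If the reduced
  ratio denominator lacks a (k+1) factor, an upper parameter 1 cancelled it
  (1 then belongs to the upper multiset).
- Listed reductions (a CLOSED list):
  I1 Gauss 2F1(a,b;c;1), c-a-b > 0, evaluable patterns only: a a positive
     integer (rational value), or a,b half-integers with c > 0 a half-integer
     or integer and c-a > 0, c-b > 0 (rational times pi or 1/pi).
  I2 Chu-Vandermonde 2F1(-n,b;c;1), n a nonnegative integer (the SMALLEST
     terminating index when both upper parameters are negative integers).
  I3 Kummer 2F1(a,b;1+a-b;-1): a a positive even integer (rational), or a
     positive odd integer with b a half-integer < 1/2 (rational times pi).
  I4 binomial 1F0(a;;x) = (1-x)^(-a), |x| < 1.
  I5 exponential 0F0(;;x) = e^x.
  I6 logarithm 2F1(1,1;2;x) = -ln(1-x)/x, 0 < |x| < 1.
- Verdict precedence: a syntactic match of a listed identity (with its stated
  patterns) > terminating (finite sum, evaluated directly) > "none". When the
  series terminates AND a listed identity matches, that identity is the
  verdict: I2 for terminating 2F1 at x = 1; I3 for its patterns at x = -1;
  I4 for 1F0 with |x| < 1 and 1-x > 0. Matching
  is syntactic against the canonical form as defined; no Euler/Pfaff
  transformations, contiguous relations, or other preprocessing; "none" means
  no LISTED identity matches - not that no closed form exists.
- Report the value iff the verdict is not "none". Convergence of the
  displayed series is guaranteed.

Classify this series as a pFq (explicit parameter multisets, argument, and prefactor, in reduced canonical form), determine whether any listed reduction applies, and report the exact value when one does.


First insight: t_0 being -1, the constant factors (C = -1, x = 1) combine into one prefactor.
Term ratio: r(k) = 1 * (k-12) / [(k+1)] - rational in k. x = 1; t_0 = -1; negate the roots.

Prefactor -1, argument 1: 1F0 with upper {-12} over lower {-}. Verdict: terminating at k = 12: the factor (-12)_k kills every later term; summing the 13 survivors is exact. Sum: 0.
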